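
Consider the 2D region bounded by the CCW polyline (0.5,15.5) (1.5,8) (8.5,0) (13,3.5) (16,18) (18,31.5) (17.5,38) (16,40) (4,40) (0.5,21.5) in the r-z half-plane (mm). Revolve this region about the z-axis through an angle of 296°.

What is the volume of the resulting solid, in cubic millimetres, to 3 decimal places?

Profile (r,z), 10 vertices: (0.5,15.5) (1.5,8) (8.5,0) (13,3.5) (16,18) (18,31.5) (17.5,38) (16,40) (4,40) (0.5,21.5)
edge 0: (0.5,15.5)→(1.5,8)  cross = 0.5·8 − 1.5·15.5 = -19.2500; (r_i+r_j)·cross = 2·-19.2500 = -38.5000
edge 1: (1.5,8)→(8.5,0)  cross = 1.5·0 − 8.5·8 = -68.0000; (r_i+r_j)·cross = 10·-68.0000 = -680.0000
edge 2: (8.5,0)→(13,3.5)  cross = 8.5·3.5 − 13·0 = 29.7500; (r_i+r_j)·cross = 21.5·29.7500 = 639.6250
edge 3: (13,3.5)→(16,18)  cross = 13·18 − 16·3.5 = 178.0000; (r_i+r_j)·cross = 29·178.0000 = 5162.0000
edge 4: (16,18)→(18,31.5)  cross = 16·31.5 − 18·18 = 180.0000; (r_i+r_j)·cross = 34·180.0000 = 6120.0000
edge 5: (18,31.5)→(17.5,38)  cross = 18·38 − 17.5·31.5 = 132.7500; (r_i+r_j)·cross = 35.5·132.7500 = 4712.6250
edge 6: (17.5,38)→(16,40)  cross = 17.5·40 − 16·38 = 92.0000; (r_i+r_j)·cross = 33.5·92.0000 = 3082.0000
edge 7: (16,40)→(4,40)  cross = 16·40 − 4·40 = 480.0000; (r_i+r_j)·cross = 20·480.0000 = 9600.0000
edge 8: (4,40)→(0.5,21.5)  cross = 4·21.5 − 0.5·40 = 66.0000; (r_i+r_j)·cross = 4.5·66.0000 = 297.0000
edge 9: (0.5,21.5)→(0.5,15.5)  cross = 0.5·15.5 − 0.5·21.5 = -3.0000; (r_i+r_j)·cross = 1·-3.0000 = -3.0000
Σcross = 1068.2500 → A = |Σcross|/2 = 534.1250 mm²
Σ(r_i+r_j)·cross = 28891.7500 → first moment M = |Σ|/6 = 4815.2917
R_c = M/A = 4815.2917/534.1250 = 9.0153 mm
θ = 296° = 5.166175 rad
V = θ·R_c·A = 5.166175·9.0153·534.1250 = 24876.637 mm³

Volume = 24876.637 mm³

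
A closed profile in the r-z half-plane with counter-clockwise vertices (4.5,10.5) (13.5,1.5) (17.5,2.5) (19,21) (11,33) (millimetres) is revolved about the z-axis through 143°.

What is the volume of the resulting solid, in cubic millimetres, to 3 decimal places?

Volume = 8673.393 mm³

Profile (r,z), 5 vertices: (4.5,10.5) (13.5,1.5) (17.5,2.5) (19,21) (11,33)
edge 0: (4.5,10.5)→(13.5,1.5)  cross = 4.5·1.5 − 13.5·10.5 = -135.0000; (r_i+r_j)·cross = 18·-135.0000 = -2430.0000
edge 1: (13.5,1.5)→(17.5,2.5)  cross = 13.5·2.5 − 17.5·1.5 = 7.5000; (r_i+r_j)·cross = 31·7.5000 = 232.5000
edge 2: (17.5,2.5)→(19,21)  cross = 17.5·21 − 19·2.5 = 320.0000; (r_i+r_j)·cross = 36.5·320.0000 = 11680.0000
edge 3: (19,21)→(11,33)  cross = 19·33 − 11·21 = 396.0000; (r_i+r_j)·cross = 30·396.0000 = 11880.0000
edge 4: (11,33)→(4.5,10.5)  cross = 11·10.5 − 4.5·33 = -33.0000; (r_i+r_j)·cross = 15.5·-33.0000 = -511.5000
Σcross = 555.5000 → A = |Σcross|/2 = 277.7500 mm²
Σ(r_i+r_j)·cross = 20851.0000 → first moment M = |Σ|/6 = 3475.1667
R_c = M/A = 3475.1667/277.7500 = 12.5119 mm
θ = 143° = 2.495821 rad
V = θ·R_c·A = 2.495821·12.5119·277.7500 = 8673.393 mm³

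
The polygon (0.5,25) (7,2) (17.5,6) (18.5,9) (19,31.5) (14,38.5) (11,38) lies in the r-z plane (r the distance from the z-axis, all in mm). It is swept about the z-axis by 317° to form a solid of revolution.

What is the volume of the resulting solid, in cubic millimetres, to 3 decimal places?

Volume = 28792.253 mm³

Profile (r,z), 7 vertices: (0.5,25) (7,2) (17.5,6) (18.5,9) (19,31.5) (14,38.5) (11,38)
edge 0: (0.5,25)→(7,2)  cross = 0.5·2 − 7·25 = -174.0000; (r_i+r_j)·cross = 7.5·-174.0000 = -1305.0000
edge 1: (7,2)→(17.5,6)  cross = 7·6 − 17.5·2 = 7.0000; (r_i+r_j)·cross = 24.5·7.0000 = 171.5000
edge 2: (17.5,6)→(18.5,9)  cross = 17.5·9 − 18.5·6 = 46.5000; (r_i+r_j)·cross = 36·46.5000 = 1674.0000
edge 3: (18.5,9)→(19,31.5)  cross = 18.5·31.5 − 19·9 = 411.7500; (r_i+r_j)·cross = 37.5·411.7500 = 15440.6250
edge 4: (19,31.5)→(14,38.5)  cross = 19·38.5 − 14·31.5 = 290.5000; (r_i+r_j)·cross = 33·290.5000 = 9586.5000
edge 5: (14,38.5)→(11,38)  cross = 14·38 − 11·38.5 = 108.5000; (r_i+r_j)·cross = 25·108.5000 = 2712.5000
edge 6: (11,38)→(0.5,25)  cross = 11·25 − 0.5·38 = 256.0000; (r_i+r_j)·cross = 11.5·256.0000 = 2944.0000
Σcross = 946.2500 → A = |Σcross|/2 = 473.1250 mm²
Σ(r_i+r_j)·cross = 31224.1250 → first moment M = |Σ|/6 = 5204.0208
R_c = M/A = 5204.0208/473.1250 = 10.9993 mm
θ = 317° = 5.532694 rad
V = θ·R_c·A = 5.532694·10.9993·473.1250 = 28792.253 mm³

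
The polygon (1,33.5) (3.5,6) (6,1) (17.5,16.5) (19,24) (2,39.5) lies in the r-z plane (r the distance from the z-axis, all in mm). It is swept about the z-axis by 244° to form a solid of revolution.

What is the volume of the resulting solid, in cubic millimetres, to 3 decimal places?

Volume = 14073.353 mm³

Profile (r,z), 6 vertices: (1,33.5) (3.5,6) (6,1) (17.5,16.5) (19,24) (2,39.5)
edge 0: (1,33.5)→(3.5,6)  cross = 1·6 − 3.5·33.5 = -111.2500; (r_i+r_j)·cross = 4.5·-111.2500 = -500.6250
edge 1: (3.5,6)→(6,1)  cross = 3.5·1 − 6·6 = -32.5000; (r_i+r_j)·cross = 9.5·-32.5000 = -308.7500
edge 2: (6,1)→(17.5,16.5)  cross = 6·16.5 − 17.5·1 = 81.5000; (r_i+r_j)·cross = 23.5·81.5000 = 1915.2500
edge 3: (17.5,16.5)→(19,24)  cross = 17.5·24 − 19·16.5 = 106.5000; (r_i+r_j)·cross = 36.5·106.5000 = 3887.2500
edge 4: (19,24)→(2,39.5)  cross = 19·39.5 − 2·24 = 702.5000; (r_i+r_j)·cross = 21·702.5000 = 14752.5000
edge 5: (2,39.5)→(1,33.5)  cross = 2·33.5 − 1·39.5 = 27.5000; (r_i+r_j)·cross = 3·27.5000 = 82.5000
Σcross = 774.2500 → A = |Σcross|/2 = 387.1250 mm²
Σ(r_i+r_j)·cross = 19828.1250 → first moment M = |Σ|/6 = 3304.6875
R_c = M/A = 3304.6875/387.1250 = 8.5365 mm
θ = 244° = 4.258603 rad
V = θ·R_c·A = 4.258603·8.5365·387.1250 = 14073.353 mm³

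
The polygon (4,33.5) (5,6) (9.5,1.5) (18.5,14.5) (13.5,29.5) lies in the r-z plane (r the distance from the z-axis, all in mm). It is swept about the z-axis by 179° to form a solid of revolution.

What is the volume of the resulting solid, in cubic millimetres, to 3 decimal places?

Volume = 9434.966 mm³

Profile (r,z), 5 vertices: (4,33.5) (5,6) (9.5,1.5) (18.5,14.5) (13.5,29.5)
edge 0: (4,33.5)→(5,6)  cross = 4·6 − 5·33.5 = -143.5000; (r_i+r_j)·cross = 9·-143.5000 = -1291.5000
edge 1: (5,6)→(9.5,1.5)  cross = 5·1.5 − 9.5·6 = -49.5000; (r_i+r_j)·cross = 14.5·-49.5000 = -717.7500
edge 2: (9.5,1.5)→(18.5,14.5)  cross = 9.5·14.5 − 18.5·1.5 = 110.0000; (r_i+r_j)·cross = 28·110.0000 = 3080.0000
edge 3: (18.5,14.5)→(13.5,29.5)  cross = 18.5·29.5 − 13.5·14.5 = 350.0000; (r_i+r_j)·cross = 32·350.0000 = 11200.0000
edge 4: (13.5,29.5)→(4,33.5)  cross = 13.5·33.5 − 4·29.5 = 334.2500; (r_i+r_j)·cross = 17.5·334.2500 = 5849.3750
Σcross = 601.2500 → A = |Σcross|/2 = 300.6250 mm²
Σ(r_i+r_j)·cross = 18120.1250 → first moment M = |Σ|/6 = 3020.0208
R_c = M/A = 3020.0208/300.6250 = 10.0458 mm
θ = 179° = 3.124139 rad
V = θ·R_c·A = 3.124139·10.0458·300.6250 = 9434.966 mm³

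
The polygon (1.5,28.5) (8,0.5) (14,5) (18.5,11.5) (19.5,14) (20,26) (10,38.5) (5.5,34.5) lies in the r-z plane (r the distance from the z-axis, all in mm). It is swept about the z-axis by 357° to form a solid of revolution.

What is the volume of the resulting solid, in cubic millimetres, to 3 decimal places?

Profile (r,z), 8 vertices: (1.5,28.5) (8,0.5) (14,5) (18.5,11.5) (19.5,14) (20,26) (10,38.5) (5.5,34.5)
edge 0: (1.5,28.5)→(8,0.5)  cross = 1.5·0.5 − 8·28.5 = -227.2500; (r_i+r_j)·cross = 9.5·-227.2500 = -2158.8750
edge 1: (8,0.5)→(14,5)  cross = 8·5 − 14·0.5 = 33.0000; (r_i+r_j)·cross = 22·33.0000 = 726.0000
edge 2: (14,5)→(18.5,11.5)  cross = 14·11.5 − 18.5·5 = 68.5000; (r_i+r_j)·cross = 32.5·68.5000 = 2226.2500
edge 3: (18.5,11.5)→(19.5,14)  cross = 18.5·14 − 19.5·11.5 = 34.7500; (r_i+r_j)·cross = 38·34.7500 = 1320.5000
edge 4: (19.5,14)→(20,26)  cross = 19.5·26 − 20·14 = 227.0000; (r_i+r_j)·cross = 39.5·227.0000 = 8966.5000
edge 5: (20,26)→(10,38.5)  cross = 20·38.5 − 10·26 = 510.0000; (r_i+r_j)·cross = 30·510.0000 = 15300.0000
edge 6: (10,38.5)→(5.5,34.5)  cross = 10·34.5 − 5.5·38.5 = 133.2500; (r_i+r_j)·cross = 15.5·133.2500 = 2065.3750
edge 7: (5.5,34.5)→(1.5,28.5)  cross = 5.5·28.5 − 1.5·34.5 = 105.0000; (r_i+r_j)·cross = 7·105.0000 = 735.0000
Σcross = 884.2500 → A = |Σcross|/2 = 442.1250 mm²
Σ(r_i+r_j)·cross = 29180.7500 → first moment M = |Σ|/6 = 4863.4583
R_c = M/A = 4863.4583/442.1250 = 11.0002 mm
θ = 357° = 6.230825 rad
V = θ·R_c·A = 6.230825·11.0002·442.1250 = 30303.360 mm³

Volume = 30303.360 mm³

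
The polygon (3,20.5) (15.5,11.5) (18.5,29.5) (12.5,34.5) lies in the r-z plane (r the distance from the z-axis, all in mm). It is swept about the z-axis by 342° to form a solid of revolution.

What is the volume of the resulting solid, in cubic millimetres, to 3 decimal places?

Profile (r,z), 4 vertices: (3,20.5) (15.5,11.5) (18.5,29.5) (12.5,34.5)
edge 0: (3,20.5)→(15.5,11.5)  cross = 3·11.5 − 15.5·20.5 = -283.2500; (r_i+r_j)·cross = 18.5·-283.2500 = -5240.1250
edge 1: (15.5,11.5)→(18.5,29.5)  cross = 15.5·29.5 − 18.5·11.5 = 244.5000; (r_i+r_j)·cross = 34·244.5000 = 8313.0000
edge 2: (18.5,29.5)→(12.5,34.5)  cross = 18.5·34.5 − 12.5·29.5 = 269.5000; (r_i+r_j)·cross = 31·269.5000 = 8354.5000
edge 3: (12.5,34.5)→(3,20.5)  cross = 12.5·20.5 − 3·34.5 = 152.7500; (r_i+r_j)·cross = 15.5·152.7500 = 2367.6250
Σcross = 383.5000 → A = |Σcross|/2 = 191.7500 mm²
Σ(r_i+r_j)·cross = 13795.0000 → first moment M = |Σ|/6 = 2299.1667
R_c = M/A = 2299.1667/191.7500 = 11.9904 mm
θ = 342° = 5.969026 rad
V = θ·R_c·A = 5.969026·11.9904·191.7500 = 13723.786 mm³

Volume = 13723.786 mm³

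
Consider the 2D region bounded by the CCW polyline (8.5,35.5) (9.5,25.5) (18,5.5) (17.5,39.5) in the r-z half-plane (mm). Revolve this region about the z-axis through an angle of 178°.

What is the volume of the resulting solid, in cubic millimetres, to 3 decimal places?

Volume = 8228.576 mm³

Profile (r,z), 4 vertices: (8.5,35.5) (9.5,25.5) (18,5.5) (17.5,39.5)
edge 0: (8.5,35.5)→(9.5,25.5)  cross = 8.5·25.5 − 9.5·35.5 = -120.5000; (r_i+r_j)·cross = 18·-120.5000 = -2169.0000
edge 1: (9.5,25.5)→(18,5.5)  cross = 9.5·5.5 − 18·25.5 = -406.7500; (r_i+r_j)·cross = 27.5·-406.7500 = -11185.6250
edge 2: (18,5.5)→(17.5,39.5)  cross = 18·39.5 − 17.5·5.5 = 614.7500; (r_i+r_j)·cross = 35.5·614.7500 = 21823.6250
edge 3: (17.5,39.5)→(8.5,35.5)  cross = 17.5·35.5 − 8.5·39.5 = 285.5000; (r_i+r_j)·cross = 26·285.5000 = 7423.0000
Σcross = 373.0000 → A = |Σcross|/2 = 186.5000 mm²
Σ(r_i+r_j)·cross = 15892.0000 → first moment M = |Σ|/6 = 2648.6667
R_c = M/A = 2648.6667/186.5000 = 14.2020 mm
θ = 178° = 3.106686 rad
V = θ·R_c·A = 3.106686·14.2020·186.5000 = 8228.576 mm³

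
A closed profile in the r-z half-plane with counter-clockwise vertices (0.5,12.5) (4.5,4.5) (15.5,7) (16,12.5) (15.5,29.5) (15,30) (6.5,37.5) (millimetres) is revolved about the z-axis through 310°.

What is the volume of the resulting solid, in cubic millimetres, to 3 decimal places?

Profile (r,z), 7 vertices: (0.5,12.5) (4.5,4.5) (15.5,7) (16,12.5) (15.5,29.5) (15,30) (6.5,37.5)
edge 0: (0.5,12.5)→(4.5,4.5)  cross = 0.5·4.5 − 4.5·12.5 = -54.0000; (r_i+r_j)·cross = 5·-54.0000 = -270.0000
edge 1: (4.5,4.5)→(15.5,7)  cross = 4.5·7 − 15.5·4.5 = -38.2500; (r_i+r_j)·cross = 20·-38.2500 = -765.0000
edge 2: (15.5,7)→(16,12.5)  cross = 15.5·12.5 − 16·7 = 81.7500; (r_i+r_j)·cross = 31.5·81.7500 = 2575.1250
edge 3: (16,12.5)→(15.5,29.5)  cross = 16·29.5 − 15.5·12.5 = 278.2500; (r_i+r_j)·cross = 31.5·278.2500 = 8764.8750
edge 4: (15.5,29.5)→(15,30)  cross = 15.5·30 − 15·29.5 = 22.5000; (r_i+r_j)·cross = 30.5·22.5000 = 686.2500
edge 5: (15,30)→(6.5,37.5)  cross = 15·37.5 − 6.5·30 = 367.5000; (r_i+r_j)·cross = 21.5·367.5000 = 7901.2500
edge 6: (6.5,37.5)→(0.5,12.5)  cross = 6.5·12.5 − 0.5·37.5 = 62.5000; (r_i+r_j)·cross = 7·62.5000 = 437.5000
Σcross = 720.2500 → A = |Σcross|/2 = 360.1250 mm²
Σ(r_i+r_j)·cross = 19330.0000 → first moment M = |Σ|/6 = 3221.6667
R_c = M/A = 3221.6667/360.1250 = 8.9460 mm
θ = 310° = 5.410521 rad
V = θ·R_c·A = 5.410521·8.9460·360.1250 = 17430.894 mm³

Volume = 17430.894 mm³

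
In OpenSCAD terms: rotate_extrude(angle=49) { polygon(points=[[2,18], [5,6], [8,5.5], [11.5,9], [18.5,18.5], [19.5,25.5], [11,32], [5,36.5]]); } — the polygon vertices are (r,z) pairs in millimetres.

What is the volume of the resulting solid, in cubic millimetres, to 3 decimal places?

Volume = 2768.515 mm³

Profile (r,z), 8 vertices: (2,18) (5,6) (8,5.5) (11.5,9) (18.5,18.5) (19.5,25.5) (11,32) (5,36.5)
edge 0: (2,18)→(5,6)  cross = 2·6 − 5·18 = -78.0000; (r_i+r_j)·cross = 7·-78.0000 = -546.0000
edge 1: (5,6)→(8,5.5)  cross = 5·5.5 − 8·6 = -20.5000; (r_i+r_j)·cross = 13·-20.5000 = -266.5000
edge 2: (8,5.5)→(11.5,9)  cross = 8·9 − 11.5·5.5 = 8.7500; (r_i+r_j)·cross = 19.5·8.7500 = 170.6250
edge 3: (11.5,9)→(18.5,18.5)  cross = 11.5·18.5 − 18.5·9 = 46.2500; (r_i+r_j)·cross = 30·46.2500 = 1387.5000
edge 4: (18.5,18.5)→(19.5,25.5)  cross = 18.5·25.5 − 19.5·18.5 = 111.0000; (r_i+r_j)·cross = 38·111.0000 = 4218.0000
edge 5: (19.5,25.5)→(11,32)  cross = 19.5·32 − 11·25.5 = 343.5000; (r_i+r_j)·cross = 30.5·343.5000 = 10476.7500
edge 6: (11,32)→(5,36.5)  cross = 11·36.5 − 5·32 = 241.5000; (r_i+r_j)·cross = 16·241.5000 = 3864.0000
edge 7: (5,36.5)→(2,18)  cross = 5·18 − 2·36.5 = 17.0000; (r_i+r_j)·cross = 7·17.0000 = 119.0000
Σcross = 669.5000 → A = |Σcross|/2 = 334.7500 mm²
Σ(r_i+r_j)·cross = 19423.3750 → first moment M = |Σ|/6 = 3237.2292
R_c = M/A = 3237.2292/334.7500 = 9.6706 mm
θ = 49° = 0.855211 rad
V = θ·R_c·A = 0.855211·9.6706·334.7500 = 2768.515 mm³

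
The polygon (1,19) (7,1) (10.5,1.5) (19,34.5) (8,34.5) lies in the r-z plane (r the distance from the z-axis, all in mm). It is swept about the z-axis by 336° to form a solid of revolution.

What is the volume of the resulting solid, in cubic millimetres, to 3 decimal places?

Profile (r,z), 5 vertices: (1,19) (7,1) (10.5,1.5) (19,34.5) (8,34.5)
edge 0: (1,19)→(7,1)  cross = 1·1 − 7·19 = -132.0000; (r_i+r_j)·cross = 8·-132.0000 = -1056.0000
edge 1: (7,1)→(10.5,1.5)  cross = 7·1.5 − 10.5·1 = 0.0000; (r_i+r_j)·cross = 17.5·0.0000 = 0.0000
edge 2: (10.5,1.5)→(19,34.5)  cross = 10.5·34.5 − 19·1.5 = 333.7500; (r_i+r_j)·cross = 29.5·333.7500 = 9845.6250
edge 3: (19,34.5)→(8,34.5)  cross = 19·34.5 − 8·34.5 = 379.5000; (r_i+r_j)·cross = 27·379.5000 = 10246.5000
edge 4: (8,34.5)→(1,19)  cross = 8·19 − 1·34.5 = 117.5000; (r_i+r_j)·cross = 9·117.5000 = 1057.5000
Σcross = 698.7500 → A = |Σcross|/2 = 349.3750 mm²
Σ(r_i+r_j)·cross = 20093.6250 → first moment M = |Σ|/6 = 3348.9375
R_c = M/A = 3348.9375/349.3750 = 9.5855 mm
θ = 336° = 5.864306 rad
V = θ·R_c·A = 5.864306·9.5855·349.3750 = 19639.195 mm³

Volume = 19639.195 mm³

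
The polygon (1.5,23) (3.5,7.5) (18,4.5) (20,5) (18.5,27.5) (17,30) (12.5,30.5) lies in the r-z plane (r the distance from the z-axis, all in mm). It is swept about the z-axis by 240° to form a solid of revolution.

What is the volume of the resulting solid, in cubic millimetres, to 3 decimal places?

Volume = 17751.831 mm³

Profile (r,z), 7 vertices: (1.5,23) (3.5,7.5) (18,4.5) (20,5) (18.5,27.5) (17,30) (12.5,30.5)
edge 0: (1.5,23)→(3.5,7.5)  cross = 1.5·7.5 − 3.5·23 = -69.2500; (r_i+r_j)·cross = 5·-69.2500 = -346.2500
edge 1: (3.5,7.5)→(18,4.5)  cross = 3.5·4.5 − 18·7.5 = -119.2500; (r_i+r_j)·cross = 21.5·-119.2500 = -2563.8750
edge 2: (18,4.5)→(20,5)  cross = 18·5 − 20·4.5 = 0.0000; (r_i+r_j)·cross = 38·0.0000 = 0.0000
edge 3: (20,5)→(18.5,27.5)  cross = 20·27.5 − 18.5·5 = 457.5000; (r_i+r_j)·cross = 38.5·457.5000 = 17613.7500
edge 4: (18.5,27.5)→(17,30)  cross = 18.5·30 − 17·27.5 = 87.5000; (r_i+r_j)·cross = 35.5·87.5000 = 3106.2500
edge 5: (17,30)→(12.5,30.5)  cross = 17·30.5 − 12.5·30 = 143.5000; (r_i+r_j)·cross = 29.5·143.5000 = 4233.2500
edge 6: (12.5,30.5)→(1.5,23)  cross = 12.5·23 − 1.5·30.5 = 241.7500; (r_i+r_j)·cross = 14·241.7500 = 3384.5000
Σcross = 741.7500 → A = |Σcross|/2 = 370.8750 mm²
Σ(r_i+r_j)·cross = 25427.6250 → first moment M = |Σ|/6 = 4237.9375
R_c = M/A = 4237.9375/370.8750 = 11.4269 mm
θ = 240° = 4.188790 rad
V = θ·R_c·A = 4.188790·11.4269·370.8750 = 17751.831 mm³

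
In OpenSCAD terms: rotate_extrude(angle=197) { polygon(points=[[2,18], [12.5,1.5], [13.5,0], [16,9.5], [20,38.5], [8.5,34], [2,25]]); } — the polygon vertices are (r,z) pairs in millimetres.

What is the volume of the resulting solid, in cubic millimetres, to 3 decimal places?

Profile (r,z), 7 vertices: (2,18) (12.5,1.5) (13.5,0) (16,9.5) (20,38.5) (8.5,34) (2,25)
edge 0: (2,18)→(12.5,1.5)  cross = 2·1.5 − 12.5·18 = -222.0000; (r_i+r_j)·cross = 14.5·-222.0000 = -3219.0000
edge 1: (12.5,1.5)→(13.5,0)  cross = 12.5·0 − 13.5·1.5 = -20.2500; (r_i+r_j)·cross = 26·-20.2500 = -526.5000
edge 2: (13.5,0)→(16,9.5)  cross = 13.5·9.5 − 16·0 = 128.2500; (r_i+r_j)·cross = 29.5·128.2500 = 3783.3750
edge 3: (16,9.5)→(20,38.5)  cross = 16·38.5 − 20·9.5 = 426.0000; (r_i+r_j)·cross = 36·426.0000 = 15336.0000
edge 4: (20,38.5)→(8.5,34)  cross = 20·34 − 8.5·38.5 = 352.7500; (r_i+r_j)·cross = 28.5·352.7500 = 10053.3750
edge 5: (8.5,34)→(2,25)  cross = 8.5·25 − 2·34 = 144.5000; (r_i+r_j)·cross = 10.5·144.5000 = 1517.2500
edge 6: (2,25)→(2,18)  cross = 2·18 − 2·25 = -14.0000; (r_i+r_j)·cross = 4·-14.0000 = -56.0000
Σcross = 795.2500 → A = |Σcross|/2 = 397.6250 mm²
Σ(r_i+r_j)·cross = 26888.5000 → first moment M = |Σ|/6 = 4481.4167
R_c = M/A = 4481.4167/397.6250 = 11.2705 mm
θ = 197° = 3.438299 rad
V = θ·R_c·A = 3.438299·11.2705·397.6250 = 15408.449 mm³

Volume = 15408.449 mm³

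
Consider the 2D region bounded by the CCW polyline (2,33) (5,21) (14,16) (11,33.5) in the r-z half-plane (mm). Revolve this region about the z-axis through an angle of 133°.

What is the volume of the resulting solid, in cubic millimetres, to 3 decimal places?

Volume = 2416.461 mm³

Profile (r,z), 4 vertices: (2,33) (5,21) (14,16) (11,33.5)
edge 0: (2,33)→(5,21)  cross = 2·21 − 5·33 = -123.0000; (r_i+r_j)·cross = 7·-123.0000 = -861.0000
edge 1: (5,21)→(14,16)  cross = 5·16 − 14·21 = -214.0000; (r_i+r_j)·cross = 19·-214.0000 = -4066.0000
edge 2: (14,16)→(11,33.5)  cross = 14·33.5 − 11·16 = 293.0000; (r_i+r_j)·cross = 25·293.0000 = 7325.0000
edge 3: (11,33.5)→(2,33)  cross = 11·33 − 2·33.5 = 296.0000; (r_i+r_j)·cross = 13·296.0000 = 3848.0000
Σcross = 252.0000 → A = |Σcross|/2 = 126.0000 mm²
Σ(r_i+r_j)·cross = 6246.0000 → first moment M = |Σ|/6 = 1041.0000
R_c = M/A = 1041.0000/126.0000 = 8.2619 mm
θ = 133° = 2.321288 rad
V = θ·R_c·A = 2.321288·8.2619·126.0000 = 2416.461 mm³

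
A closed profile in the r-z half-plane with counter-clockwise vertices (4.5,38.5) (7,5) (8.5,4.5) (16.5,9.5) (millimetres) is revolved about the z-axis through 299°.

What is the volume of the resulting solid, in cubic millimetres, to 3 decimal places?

Profile (r,z), 4 vertices: (4.5,38.5) (7,5) (8.5,4.5) (16.5,9.5)
edge 0: (4.5,38.5)→(7,5)  cross = 4.5·5 − 7·38.5 = -247.0000; (r_i+r_j)·cross = 11.5·-247.0000 = -2840.5000
edge 1: (7,5)→(8.5,4.5)  cross = 7·4.5 − 8.5·5 = -11.0000; (r_i+r_j)·cross = 15.5·-11.0000 = -170.5000
edge 2: (8.5,4.5)→(16.5,9.5)  cross = 8.5·9.5 − 16.5·4.5 = 6.5000; (r_i+r_j)·cross = 25·6.5000 = 162.5000
edge 3: (16.5,9.5)→(4.5,38.5)  cross = 16.5·38.5 − 4.5·9.5 = 592.5000; (r_i+r_j)·cross = 21·592.5000 = 12442.5000
Σcross = 341.0000 → A = |Σcross|/2 = 170.5000 mm²
Σ(r_i+r_j)·cross = 9594.0000 → first moment M = |Σ|/6 = 1599.0000
R_c = M/A = 1599.0000/170.5000 = 9.3783 mm
θ = 299° = 5.218534 rad
V = θ·R_c·A = 5.218534·9.3783·170.5000 = 8344.437 mm³

Volume = 8344.437 mm³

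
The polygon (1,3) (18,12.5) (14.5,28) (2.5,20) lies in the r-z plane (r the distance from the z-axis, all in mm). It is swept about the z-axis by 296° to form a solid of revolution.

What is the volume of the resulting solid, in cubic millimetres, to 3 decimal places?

Volume = 11535.314 mm³

Profile (r,z), 4 vertices: (1,3) (18,12.5) (14.5,28) (2.5,20)
edge 0: (1,3)→(18,12.5)  cross = 1·12.5 − 18·3 = -41.5000; (r_i+r_j)·cross = 19·-41.5000 = -788.5000
edge 1: (18,12.5)→(14.5,28)  cross = 18·28 − 14.5·12.5 = 322.7500; (r_i+r_j)·cross = 32.5·322.7500 = 10489.3750
edge 2: (14.5,28)→(2.5,20)  cross = 14.5·20 − 2.5·28 = 220.0000; (r_i+r_j)·cross = 17·220.0000 = 3740.0000
edge 3: (2.5,20)→(1,3)  cross = 2.5·3 − 1·20 = -12.5000; (r_i+r_j)·cross = 3.5·-12.5000 = -43.7500
Σcross = 488.7500 → A = |Σcross|/2 = 244.3750 mm²
Σ(r_i+r_j)·cross = 13397.1250 → first moment M = |Σ|/6 = 2232.8542
R_c = M/A = 2232.8542/244.3750 = 9.1370 mm
θ = 296° = 5.166175 rad
V = θ·R_c·A = 5.166175·9.1370·244.3750 = 11535.314 mm³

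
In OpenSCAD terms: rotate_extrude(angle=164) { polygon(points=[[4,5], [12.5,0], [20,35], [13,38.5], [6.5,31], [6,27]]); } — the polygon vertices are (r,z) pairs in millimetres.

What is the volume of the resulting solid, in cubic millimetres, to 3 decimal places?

Volume = 12236.444 mm³

Profile (r,z), 6 vertices: (4,5) (12.5,0) (20,35) (13,38.5) (6.5,31) (6,27)
edge 0: (4,5)→(12.5,0)  cross = 4·0 − 12.5·5 = -62.5000; (r_i+r_j)·cross = 16.5·-62.5000 = -1031.2500
edge 1: (12.5,0)→(20,35)  cross = 12.5·35 − 20·0 = 437.5000; (r_i+r_j)·cross = 32.5·437.5000 = 14218.7500
edge 2: (20,35)→(13,38.5)  cross = 20·38.5 − 13·35 = 315.0000; (r_i+r_j)·cross = 33·315.0000 = 10395.0000
edge 3: (13,38.5)→(6.5,31)  cross = 13·31 − 6.5·38.5 = 152.7500; (r_i+r_j)·cross = 19.5·152.7500 = 2978.6250
edge 4: (6.5,31)→(6,27)  cross = 6.5·27 − 6·31 = -10.5000; (r_i+r_j)·cross = 12.5·-10.5000 = -131.2500
edge 5: (6,27)→(4,5)  cross = 6·5 − 4·27 = -78.0000; (r_i+r_j)·cross = 10·-78.0000 = -780.0000
Σcross = 754.2500 → A = |Σcross|/2 = 377.1250 mm²
Σ(r_i+r_j)·cross = 25649.8750 → first moment M = |Σ|/6 = 4274.9792
R_c = M/A = 4274.9792/377.1250 = 11.3357 mm
θ = 164° = 2.862340 rad
V = θ·R_c·A = 2.862340·11.3357·377.1250 = 12236.444 mm³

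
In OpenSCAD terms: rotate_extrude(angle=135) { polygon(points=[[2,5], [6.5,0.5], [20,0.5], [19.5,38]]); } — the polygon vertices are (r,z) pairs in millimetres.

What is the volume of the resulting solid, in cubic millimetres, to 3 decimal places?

Profile (r,z), 4 vertices: (2,5) (6.5,0.5) (20,0.5) (19.5,38)
edge 0: (2,5)→(6.5,0.5)  cross = 2·0.5 − 6.5·5 = -31.5000; (r_i+r_j)·cross = 8.5·-31.5000 = -267.7500
edge 1: (6.5,0.5)→(20,0.5)  cross = 6.5·0.5 − 20·0.5 = -6.7500; (r_i+r_j)·cross = 26.5·-6.7500 = -178.8750
edge 2: (20,0.5)→(19.5,38)  cross = 20·38 − 19.5·0.5 = 750.2500; (r_i+r_j)·cross = 39.5·750.2500 = 29634.8750
edge 3: (19.5,38)→(2,5)  cross = 19.5·5 − 2·38 = 21.5000; (r_i+r_j)·cross = 21.5·21.5000 = 462.2500
Σcross = 733.5000 → A = |Σcross|/2 = 366.7500 mm²
Σ(r_i+r_j)·cross = 29650.5000 → first moment M = |Σ|/6 = 4941.7500
R_c = M/A = 4941.7500/366.7500 = 13.4744 mm
θ = 135° = 2.356194 rad
V = θ·R_c·A = 2.356194·13.4744·366.7500 = 11643.724 mm³

Volume = 11643.724 mm³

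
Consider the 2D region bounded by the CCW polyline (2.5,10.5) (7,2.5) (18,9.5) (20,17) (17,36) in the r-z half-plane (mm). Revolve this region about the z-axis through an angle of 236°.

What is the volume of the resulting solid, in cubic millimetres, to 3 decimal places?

Profile (r,z), 5 vertices: (2.5,10.5) (7,2.5) (18,9.5) (20,17) (17,36)
edge 0: (2.5,10.5)→(7,2.5)  cross = 2.5·2.5 − 7·10.5 = -67.2500; (r_i+r_j)·cross = 9.5·-67.2500 = -638.8750
edge 1: (7,2.5)→(18,9.5)  cross = 7·9.5 − 18·2.5 = 21.5000; (r_i+r_j)·cross = 25·21.5000 = 537.5000
edge 2: (18,9.5)→(20,17)  cross = 18·17 − 20·9.5 = 116.0000; (r_i+r_j)·cross = 38·116.0000 = 4408.0000
edge 3: (20,17)→(17,36)  cross = 20·36 − 17·17 = 431.0000; (r_i+r_j)·cross = 37·431.0000 = 15947.0000
edge 4: (17,36)→(2.5,10.5)  cross = 17·10.5 − 2.5·36 = 88.5000; (r_i+r_j)·cross = 19.5·88.5000 = 1725.7500
Σcross = 589.7500 → A = |Σcross|/2 = 294.8750 mm²
Σ(r_i+r_j)·cross = 21979.3750 → first moment M = |Σ|/6 = 3663.2292
R_c = M/A = 3663.2292/294.8750 = 12.4230 mm
θ = 236° = 4.118977 rad
V = θ·R_c·A = 4.118977·12.4230·294.8750 = 15088.757 mm³

Volume = 15088.757 mm³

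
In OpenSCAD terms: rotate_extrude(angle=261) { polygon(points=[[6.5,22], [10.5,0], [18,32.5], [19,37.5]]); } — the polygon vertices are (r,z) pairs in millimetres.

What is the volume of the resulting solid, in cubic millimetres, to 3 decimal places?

Volume = 9391.150 mm³

Profile (r,z), 4 vertices: (6.5,22) (10.5,0) (18,32.5) (19,37.5)
edge 0: (6.5,22)→(10.5,0)  cross = 6.5·0 − 10.5·22 = -231.0000; (r_i+r_j)·cross = 17·-231.0000 = -3927.0000
edge 1: (10.5,0)→(18,32.5)  cross = 10.5·32.5 − 18·0 = 341.2500; (r_i+r_j)·cross = 28.5·341.2500 = 9725.6250
edge 2: (18,32.5)→(19,37.5)  cross = 18·37.5 − 19·32.5 = 57.5000; (r_i+r_j)·cross = 37·57.5000 = 2127.5000
edge 3: (19,37.5)→(6.5,22)  cross = 19·22 − 6.5·37.5 = 174.2500; (r_i+r_j)·cross = 25.5·174.2500 = 4443.3750
Σcross = 342.0000 → A = |Σcross|/2 = 171.0000 mm²
Σ(r_i+r_j)·cross = 12369.5000 → first moment M = |Σ|/6 = 2061.5833
R_c = M/A = 2061.5833/171.0000 = 12.0560 mm
θ = 261° = 4.555309 rad
V = θ·R_c·A = 4.555309·12.0560·171.0000 = 9391.150 mm³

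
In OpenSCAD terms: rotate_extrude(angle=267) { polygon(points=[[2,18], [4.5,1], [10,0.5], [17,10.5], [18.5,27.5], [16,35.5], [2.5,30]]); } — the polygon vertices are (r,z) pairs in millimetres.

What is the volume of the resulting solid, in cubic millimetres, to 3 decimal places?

Profile (r,z), 7 vertices: (2,18) (4.5,1) (10,0.5) (17,10.5) (18.5,27.5) (16,35.5) (2.5,30)
edge 0: (2,18)→(4.5,1)  cross = 2·1 − 4.5·18 = -79.0000; (r_i+r_j)·cross = 6.5·-79.0000 = -513.5000
edge 1: (4.5,1)→(10,0.5)  cross = 4.5·0.5 − 10·1 = -7.7500; (r_i+r_j)·cross = 14.5·-7.7500 = -112.3750
edge 2: (10,0.5)→(17,10.5)  cross = 10·10.5 − 17·0.5 = 96.5000; (r_i+r_j)·cross = 27·96.5000 = 2605.5000
edge 3: (17,10.5)→(18.5,27.5)  cross = 17·27.5 − 18.5·10.5 = 273.2500; (r_i+r_j)·cross = 35.5·273.2500 = 9700.3750
edge 4: (18.5,27.5)→(16,35.5)  cross = 18.5·35.5 − 16·27.5 = 216.7500; (r_i+r_j)·cross = 34.5·216.7500 = 7477.8750
edge 5: (16,35.5)→(2.5,30)  cross = 16·30 − 2.5·35.5 = 391.2500; (r_i+r_j)·cross = 18.5·391.2500 = 7238.1250
edge 6: (2.5,30)→(2,18)  cross = 2.5·18 − 2·30 = -15.0000; (r_i+r_j)·cross = 4.5·-15.0000 = -67.5000
Σcross = 876.0000 → A = |Σcross|/2 = 438.0000 mm²
Σ(r_i+r_j)·cross = 26328.5000 → first moment M = |Σ|/6 = 4388.0833
R_c = M/A = 4388.0833/438.0000 = 10.0185 mm
θ = 267° = 4.660029 rad
V = θ·R_c·A = 4.660029·10.0185·438.0000 = 20448.596 mm³

Volume = 20448.596 mm³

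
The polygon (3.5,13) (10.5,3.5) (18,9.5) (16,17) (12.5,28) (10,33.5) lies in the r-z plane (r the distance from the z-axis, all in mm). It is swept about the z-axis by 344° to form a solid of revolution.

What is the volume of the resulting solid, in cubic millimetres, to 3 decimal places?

Volume = 14559.161 mm³

Profile (r,z), 6 vertices: (3.5,13) (10.5,3.5) (18,9.5) (16,17) (12.5,28) (10,33.5)
edge 0: (3.5,13)→(10.5,3.5)  cross = 3.5·3.5 − 10.5·13 = -124.2500; (r_i+r_j)·cross = 14·-124.2500 = -1739.5000
edge 1: (10.5,3.5)→(18,9.5)  cross = 10.5·9.5 − 18·3.5 = 36.7500; (r_i+r_j)·cross = 28.5·36.7500 = 1047.3750
edge 2: (18,9.5)→(16,17)  cross = 18·17 − 16·9.5 = 154.0000; (r_i+r_j)·cross = 34·154.0000 = 5236.0000
edge 3: (16,17)→(12.5,28)  cross = 16·28 − 12.5·17 = 235.5000; (r_i+r_j)·cross = 28.5·235.5000 = 6711.7500
edge 4: (12.5,28)→(10,33.5)  cross = 12.5·33.5 − 10·28 = 138.7500; (r_i+r_j)·cross = 22.5·138.7500 = 3121.8750
edge 5: (10,33.5)→(3.5,13)  cross = 10·13 − 3.5·33.5 = 12.7500; (r_i+r_j)·cross = 13.5·12.7500 = 172.1250
Σcross = 453.5000 → A = |Σcross|/2 = 226.7500 mm²
Σ(r_i+r_j)·cross = 14549.6250 → first moment M = |Σ|/6 = 2424.9375
R_c = M/A = 2424.9375/226.7500 = 10.6943 mm
θ = 344° = 6.003933 rad
V = θ·R_c·A = 6.003933·10.6943·226.7500 = 14559.161 mm³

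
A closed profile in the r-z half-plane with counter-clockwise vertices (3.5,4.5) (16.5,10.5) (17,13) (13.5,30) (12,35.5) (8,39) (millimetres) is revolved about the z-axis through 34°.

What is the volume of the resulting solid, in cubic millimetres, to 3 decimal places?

Volume = 1604.524 mm³

Profile (r,z), 6 vertices: (3.5,4.5) (16.5,10.5) (17,13) (13.5,30) (12,35.5) (8,39)
edge 0: (3.5,4.5)→(16.5,10.5)  cross = 3.5·10.5 − 16.5·4.5 = -37.5000; (r_i+r_j)·cross = 20·-37.5000 = -750.0000
edge 1: (16.5,10.5)→(17,13)  cross = 16.5·13 − 17·10.5 = 36.0000; (r_i+r_j)·cross = 33.5·36.0000 = 1206.0000
edge 2: (17,13)→(13.5,30)  cross = 17·30 − 13.5·13 = 334.5000; (r_i+r_j)·cross = 30.5·334.5000 = 10202.2500
edge 3: (13.5,30)→(12,35.5)  cross = 13.5·35.5 − 12·30 = 119.2500; (r_i+r_j)·cross = 25.5·119.2500 = 3040.8750
edge 4: (12,35.5)→(8,39)  cross = 12·39 − 8·35.5 = 184.0000; (r_i+r_j)·cross = 20·184.0000 = 3680.0000
edge 5: (8,39)→(3.5,4.5)  cross = 8·4.5 − 3.5·39 = -100.5000; (r_i+r_j)·cross = 11.5·-100.5000 = -1155.7500
Σcross = 535.7500 → A = |Σcross|/2 = 267.8750 mm²
Σ(r_i+r_j)·cross = 16223.3750 → first moment M = |Σ|/6 = 2703.8958
R_c = M/A = 2703.8958/267.8750 = 10.0939 mm
θ = 34° = 0.593412 rad
V = θ·R_c·A = 0.593412·10.0939·267.8750 = 1604.524 mm³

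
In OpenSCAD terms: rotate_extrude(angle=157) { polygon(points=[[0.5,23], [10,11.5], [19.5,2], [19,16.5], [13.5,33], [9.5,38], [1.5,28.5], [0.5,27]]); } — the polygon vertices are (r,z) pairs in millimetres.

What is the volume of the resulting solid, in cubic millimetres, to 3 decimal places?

Profile (r,z), 8 vertices: (0.5,23) (10,11.5) (19.5,2) (19,16.5) (13.5,33) (9.5,38) (1.5,28.5) (0.5,27)
edge 0: (0.5,23)→(10,11.5)  cross = 0.5·11.5 − 10·23 = -224.2500; (r_i+r_j)·cross = 10.5·-224.2500 = -2354.6250
edge 1: (10,11.5)→(19.5,2)  cross = 10·2 − 19.5·11.5 = -204.2500; (r_i+r_j)·cross = 29.5·-204.2500 = -6025.3750
edge 2: (19.5,2)→(19,16.5)  cross = 19.5·16.5 − 19·2 = 283.7500; (r_i+r_j)·cross = 38.5·283.7500 = 10924.3750
edge 3: (19,16.5)→(13.5,33)  cross = 19·33 − 13.5·16.5 = 404.2500; (r_i+r_j)·cross = 32.5·404.2500 = 13138.1250
edge 4: (13.5,33)→(9.5,38)  cross = 13.5·38 − 9.5·33 = 199.5000; (r_i+r_j)·cross = 23·199.5000 = 4588.5000
edge 5: (9.5,38)→(1.5,28.5)  cross = 9.5·28.5 − 1.5·38 = 213.7500; (r_i+r_j)·cross = 11·213.7500 = 2351.2500
edge 6: (1.5,28.5)→(0.5,27)  cross = 1.5·27 − 0.5·28.5 = 26.2500; (r_i+r_j)·cross = 2·26.2500 = 52.5000
edge 7: (0.5,27)→(0.5,23)  cross = 0.5·23 − 0.5·27 = -2.0000; (r_i+r_j)·cross = 1·-2.0000 = -2.0000
Σcross = 697.0000 → A = |Σcross|/2 = 348.5000 mm²
Σ(r_i+r_j)·cross = 22672.7500 → first moment M = |Σ|/6 = 3778.7917
R_c = M/A = 3778.7917/348.5000 = 10.8430 mm
θ = 157° = 2.740167 rad
V = θ·R_c·A = 2.740167·10.8430·348.5000 = 10354.520 mm³

Volume = 10354.520 mm³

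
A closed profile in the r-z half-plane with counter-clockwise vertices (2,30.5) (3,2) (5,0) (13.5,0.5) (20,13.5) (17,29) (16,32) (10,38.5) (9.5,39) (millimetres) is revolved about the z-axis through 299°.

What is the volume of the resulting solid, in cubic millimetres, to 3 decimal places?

Profile (r,z), 9 vertices: (2,30.5) (3,2) (5,0) (13.5,0.5) (20,13.5) (17,29) (16,32) (10,38.5) (9.5,39)
edge 0: (2,30.5)→(3,2)  cross = 2·2 − 3·30.5 = -87.5000; (r_i+r_j)·cross = 5·-87.5000 = -437.5000
edge 1: (3,2)→(5,0)  cross = 3·0 − 5·2 = -10.0000; (r_i+r_j)·cross = 8·-10.0000 = -80.0000
edge 2: (5,0)→(13.5,0.5)  cross = 5·0.5 − 13.5·0 = 2.5000; (r_i+r_j)·cross = 18.5·2.5000 = 46.2500
edge 3: (13.5,0.5)→(20,13.5)  cross = 13.5·13.5 − 20·0.5 = 172.2500; (r_i+r_j)·cross = 33.5·172.2500 = 5770.3750
edge 4: (20,13.5)→(17,29)  cross = 20·29 − 17·13.5 = 350.5000; (r_i+r_j)·cross = 37·350.5000 = 12968.5000
edge 5: (17,29)→(16,32)  cross = 17·32 − 16·29 = 80.0000; (r_i+r_j)·cross = 33·80.0000 = 2640.0000
edge 6: (16,32)→(10,38.5)  cross = 16·38.5 − 10·32 = 296.0000; (r_i+r_j)·cross = 26·296.0000 = 7696.0000
edge 7: (10,38.5)→(9.5,39)  cross = 10·39 − 9.5·38.5 = 24.2500; (r_i+r_j)·cross = 19.5·24.2500 = 472.8750
edge 8: (9.5,39)→(2,30.5)  cross = 9.5·30.5 − 2·39 = 211.7500; (r_i+r_j)·cross = 11.5·211.7500 = 2435.1250
Σcross = 1039.7500 → A = |Σcross|/2 = 519.8750 mm²
Σ(r_i+r_j)·cross = 31511.6250 → first moment M = |Σ|/6 = 5251.9375
R_c = M/A = 5251.9375/519.8750 = 10.1023 mm
θ = 299° = 5.218534 rad
V = θ·R_c·A = 5.218534·10.1023·519.8750 = 27407.417 mm³

Volume = 27407.417 mm³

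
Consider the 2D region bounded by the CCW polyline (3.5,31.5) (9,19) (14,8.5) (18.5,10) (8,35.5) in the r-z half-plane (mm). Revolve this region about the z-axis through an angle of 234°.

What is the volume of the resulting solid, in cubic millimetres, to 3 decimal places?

Volume = 6208.723 mm³

Profile (r,z), 5 vertices: (3.5,31.5) (9,19) (14,8.5) (18.5,10) (8,35.5)
edge 0: (3.5,31.5)→(9,19)  cross = 3.5·19 − 9·31.5 = -217.0000; (r_i+r_j)·cross = 12.5·-217.0000 = -2712.5000
edge 1: (9,19)→(14,8.5)  cross = 9·8.5 − 14·19 = -189.5000; (r_i+r_j)·cross = 23·-189.5000 = -4358.5000
edge 2: (14,8.5)→(18.5,10)  cross = 14·10 − 18.5·8.5 = -17.2500; (r_i+r_j)·cross = 32.5·-17.2500 = -560.6250
edge 3: (18.5,10)→(8,35.5)  cross = 18.5·35.5 − 8·10 = 576.7500; (r_i+r_j)·cross = 26.5·576.7500 = 15283.8750
edge 4: (8,35.5)→(3.5,31.5)  cross = 8·31.5 − 3.5·35.5 = 127.7500; (r_i+r_j)·cross = 11.5·127.7500 = 1469.1250
Σcross = 280.7500 → A = |Σcross|/2 = 140.3750 mm²
Σ(r_i+r_j)·cross = 9121.3750 → first moment M = |Σ|/6 = 1520.2292
R_c = M/A = 1520.2292/140.3750 = 10.8298 mm
θ = 234° = 4.084070 rad
V = θ·R_c·A = 4.084070·10.8298·140.3750 = 6208.723 mm³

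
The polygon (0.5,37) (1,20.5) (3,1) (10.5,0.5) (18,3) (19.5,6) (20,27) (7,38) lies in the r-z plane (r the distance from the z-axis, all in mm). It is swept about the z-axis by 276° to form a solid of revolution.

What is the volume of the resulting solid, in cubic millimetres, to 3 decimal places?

Profile (r,z), 8 vertices: (0.5,37) (1,20.5) (3,1) (10.5,0.5) (18,3) (19.5,6) (20,27) (7,38)
edge 0: (0.5,37)→(1,20.5)  cross = 0.5·20.5 − 1·37 = -26.7500; (r_i+r_j)·cross = 1.5·-26.7500 = -40.1250
edge 1: (1,20.5)→(3,1)  cross = 1·1 − 3·20.5 = -60.5000; (r_i+r_j)·cross = 4·-60.5000 = -242.0000
edge 2: (3,1)→(10.5,0.5)  cross = 3·0.5 − 10.5·1 = -9.0000; (r_i+r_j)·cross = 13.5·-9.0000 = -121.5000
edge 3: (10.5,0.5)→(18,3)  cross = 10.5·3 − 18·0.5 = 22.5000; (r_i+r_j)·cross = 28.5·22.5000 = 641.2500
edge 4: (18,3)→(19.5,6)  cross = 18·6 − 19.5·3 = 49.5000; (r_i+r_j)·cross = 37.5·49.5000 = 1856.2500
edge 5: (19.5,6)→(20,27)  cross = 19.5·27 − 20·6 = 406.5000; (r_i+r_j)·cross = 39.5·406.5000 = 16056.7500
edge 6: (20,27)→(7,38)  cross = 20·38 − 7·27 = 571.0000; (r_i+r_j)·cross = 27·571.0000 = 15417.0000
edge 7: (7,38)→(0.5,37)  cross = 7·37 − 0.5·38 = 240.0000; (r_i+r_j)·cross = 7.5·240.0000 = 1800.0000
Σcross = 1193.2500 → A = |Σcross|/2 = 596.6250 mm²
Σ(r_i+r_j)·cross = 35367.6250 → first moment M = |Σ|/6 = 5894.6042
R_c = M/A = 5894.6042/596.6250 = 9.8799 mm
θ = 276° = 4.817109 rad
V = θ·R_c·A = 4.817109·9.8799·596.6250 = 28394.949 mm³

Volume = 28394.949 mm³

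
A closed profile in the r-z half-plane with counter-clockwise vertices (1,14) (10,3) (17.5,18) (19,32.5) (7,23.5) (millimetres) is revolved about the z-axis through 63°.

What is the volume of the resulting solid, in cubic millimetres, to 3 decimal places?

Profile (r,z), 5 vertices: (1,14) (10,3) (17.5,18) (19,32.5) (7,23.5)
edge 0: (1,14)→(10,3)  cross = 1·3 − 10·14 = -137.0000; (r_i+r_j)·cross = 11·-137.0000 = -1507.0000
edge 1: (10,3)→(17.5,18)  cross = 10·18 − 17.5·3 = 127.5000; (r_i+r_j)·cross = 27.5·127.5000 = 3506.2500
edge 2: (17.5,18)→(19,32.5)  cross = 17.5·32.5 − 19·18 = 226.7500; (r_i+r_j)·cross = 36.5·226.7500 = 8276.3750
edge 3: (19,32.5)→(7,23.5)  cross = 19·23.5 − 7·32.5 = 219.0000; (r_i+r_j)·cross = 26·219.0000 = 5694.0000
edge 4: (7,23.5)→(1,14)  cross = 7·14 − 1·23.5 = 74.5000; (r_i+r_j)·cross = 8·74.5000 = 596.0000
Σcross = 510.7500 → A = |Σcross|/2 = 255.3750 mm²
Σ(r_i+r_j)·cross = 16565.6250 → first moment M = |Σ|/6 = 2760.9375
R_c = M/A = 2760.9375/255.3750 = 10.8113 mm
θ = 63° = 1.099557 rad
V = θ·R_c·A = 1.099557·10.8113·255.3750 = 3035.809 mm³

Volume = 3035.809 mm³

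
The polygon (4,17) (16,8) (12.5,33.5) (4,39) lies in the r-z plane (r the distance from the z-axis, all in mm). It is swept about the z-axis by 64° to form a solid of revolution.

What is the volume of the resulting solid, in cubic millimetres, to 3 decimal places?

Profile (r,z), 4 vertices: (4,17) (16,8) (12.5,33.5) (4,39)
edge 0: (4,17)→(16,8)  cross = 4·8 − 16·17 = -240.0000; (r_i+r_j)·cross = 20·-240.0000 = -4800.0000
edge 1: (16,8)→(12.5,33.5)  cross = 16·33.5 − 12.5·8 = 436.0000; (r_i+r_j)·cross = 28.5·436.0000 = 12426.0000
edge 2: (12.5,33.5)→(4,39)  cross = 12.5·39 − 4·33.5 = 353.5000; (r_i+r_j)·cross = 16.5·353.5000 = 5832.7500
edge 3: (4,39)→(4,17)  cross = 4·17 − 4·39 = -88.0000; (r_i+r_j)·cross = 8·-88.0000 = -704.0000
Σcross = 461.5000 → A = |Σcross|/2 = 230.7500 mm²
Σ(r_i+r_j)·cross = 12754.7500 → first moment M = |Σ|/6 = 2125.7917
R_c = M/A = 2125.7917/230.7500 = 9.2125 mm
θ = 64° = 1.117011 rad
V = θ·R_c·A = 1.117011·9.2125·230.7500 = 2374.532 mm³

Volume = 2374.532 mm³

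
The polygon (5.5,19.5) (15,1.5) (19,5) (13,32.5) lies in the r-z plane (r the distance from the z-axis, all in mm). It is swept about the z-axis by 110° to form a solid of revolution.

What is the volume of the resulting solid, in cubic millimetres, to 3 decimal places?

Profile (r,z), 4 vertices: (5.5,19.5) (15,1.5) (19,5) (13,32.5)
edge 0: (5.5,19.5)→(15,1.5)  cross = 5.5·1.5 − 15·19.5 = -284.2500; (r_i+r_j)·cross = 20.5·-284.2500 = -5827.1250
edge 1: (15,1.5)→(19,5)  cross = 15·5 − 19·1.5 = 46.5000; (r_i+r_j)·cross = 34·46.5000 = 1581.0000
edge 2: (19,5)→(13,32.5)  cross = 19·32.5 − 13·5 = 552.5000; (r_i+r_j)·cross = 32·552.5000 = 17680.0000
edge 3: (13,32.5)→(5.5,19.5)  cross = 13·19.5 − 5.5·32.5 = 74.7500; (r_i+r_j)·cross = 18.5·74.7500 = 1382.8750
Σcross = 389.5000 → A = |Σcross|/2 = 194.7500 mm²
Σ(r_i+r_j)·cross = 14816.7500 → first moment M = |Σ|/6 = 2469.4583
R_c = M/A = 2469.4583/194.7500 = 12.6801 mm
θ = 110° = 1.919862 rad
V = θ·R_c·A = 1.919862·12.6801·194.7500 = 4741.020 mm³

Volume = 4741.020 mm³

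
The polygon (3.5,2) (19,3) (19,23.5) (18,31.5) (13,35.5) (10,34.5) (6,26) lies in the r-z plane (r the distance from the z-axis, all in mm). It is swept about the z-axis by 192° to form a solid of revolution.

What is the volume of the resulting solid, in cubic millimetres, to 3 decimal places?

Volume = 16776.524 mm³

Profile (r,z), 7 vertices: (3.5,2) (19,3) (19,23.5) (18,31.5) (13,35.5) (10,34.5) (6,26)
edge 0: (3.5,2)→(19,3)  cross = 3.5·3 − 19·2 = -27.5000; (r_i+r_j)·cross = 22.5·-27.5000 = -618.7500
edge 1: (19,3)→(19,23.5)  cross = 19·23.5 − 19·3 = 389.5000; (r_i+r_j)·cross = 38·389.5000 = 14801.0000
edge 2: (19,23.5)→(18,31.5)  cross = 19·31.5 − 18·23.5 = 175.5000; (r_i+r_j)·cross = 37·175.5000 = 6493.5000
edge 3: (18,31.5)→(13,35.5)  cross = 18·35.5 − 13·31.5 = 229.5000; (r_i+r_j)·cross = 31·229.5000 = 7114.5000
edge 4: (13,35.5)→(10,34.5)  cross = 13·34.5 − 10·35.5 = 93.5000; (r_i+r_j)·cross = 23·93.5000 = 2150.5000
edge 5: (10,34.5)→(6,26)  cross = 10·26 − 6·34.5 = 53.0000; (r_i+r_j)·cross = 16·53.0000 = 848.0000
edge 6: (6,26)→(3.5,2)  cross = 6·2 − 3.5·26 = -79.0000; (r_i+r_j)·cross = 9.5·-79.0000 = -750.5000
Σcross = 834.5000 → A = |Σcross|/2 = 417.2500 mm²
Σ(r_i+r_j)·cross = 30038.2500 → first moment M = |Σ|/6 = 5006.3750
R_c = M/A = 5006.3750/417.2500 = 11.9985 mm
θ = 192° = 3.351032 rad
V = θ·R_c·A = 3.351032·11.9985·417.2500 = 16776.524 mm³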